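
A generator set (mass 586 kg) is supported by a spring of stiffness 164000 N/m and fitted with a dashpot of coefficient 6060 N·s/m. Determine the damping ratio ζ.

0.309

ω_n = √(k/m) = √(164000/586) = 16.73 rad/s.
Critical damping c_c = 2√(k·m) = 2√(164000 × 586) = 19610 N·s/m, so ζ = c/c_c = 6060/19610 = 0.3091.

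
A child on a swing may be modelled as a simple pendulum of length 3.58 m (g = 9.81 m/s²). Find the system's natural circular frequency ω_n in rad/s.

1.66 rad/s

For a simple pendulum ω_n = √(g/L) = √(9.81/3.58) = √2.740 = 1.655 rad/s.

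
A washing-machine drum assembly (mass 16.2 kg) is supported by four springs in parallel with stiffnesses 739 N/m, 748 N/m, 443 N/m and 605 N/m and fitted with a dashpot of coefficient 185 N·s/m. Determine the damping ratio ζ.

Parallel springs add: k_eq = 739 + 748 + 443 + 605 = 2535 N/m.
ω_n = √(k_eq/m) = √(2535/16.2) = 12.51 rad/s.
Critical damping c_c = 2√(k_eq·m) = 2√(2535 × 16.2) = 405.3 N·s/m, so ζ = c/c_c = 185/405.3 = 0.4565.

0.456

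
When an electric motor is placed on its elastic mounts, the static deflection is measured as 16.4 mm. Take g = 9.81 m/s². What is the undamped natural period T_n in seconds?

0.257 s

ω_n = √(g/δ_st) = √(9.81/0.0164) = √598.2 = 24.46 rad/s.
T_n = 2π/ω_n = 6.283/24.46 = 0.2569 s.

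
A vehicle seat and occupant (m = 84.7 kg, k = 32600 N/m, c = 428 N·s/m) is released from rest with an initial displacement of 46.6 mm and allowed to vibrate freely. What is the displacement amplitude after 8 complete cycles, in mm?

0.0681 mm

ζ = c/(2√(km)) = 428/(2√(32600 × 84.7)) = 428/3323 = 0.1288.
Logarithmic decrement δ = 2πζ/√(1 − ζ²) = 2π × 0.1288/√(1 − 0.0166) = 0.8160.
After n cycles, x_n/x₀ = e^(−nδ), so x_8 = 46.6 × e^(−8 × 0.8160) = 46.6 × 0.001462 = 0.06814 mm.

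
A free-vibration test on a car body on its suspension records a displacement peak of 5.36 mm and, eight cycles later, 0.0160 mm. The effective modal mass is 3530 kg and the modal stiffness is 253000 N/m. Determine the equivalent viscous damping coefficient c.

Logarithmic decrement δ = (1/n)·ln(x₀/x_n) = (1/8)·ln(5.36/0.0160) = (1/8)·ln(335.0) = 0.7268.
ζ = δ/√(4π² + δ²) = 0.7268/√(39.48 + 0.528) = 0.7268/6.325 = 0.1149.
c = ζ · 2√(km) = 0.1149 × 2√(253000 × 3530) = 0.1149 × 59770 = 6868 N·s/m.

6870 N·s/m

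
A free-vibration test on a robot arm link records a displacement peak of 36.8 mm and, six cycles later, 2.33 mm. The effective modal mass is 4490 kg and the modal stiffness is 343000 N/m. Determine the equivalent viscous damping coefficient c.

Logarithmic decrement δ = (1/n)·ln(x₀/x_n) = (1/6)·ln(36.8/2.33) = (1/6)·ln(15.79) = 0.4599.
ζ = δ/√(4π² + δ²) = 0.4599/√(39.48 + 0.212) = 0.4599/6.300 = 0.07301.
c = ζ · 2√(km) = 0.07301 × 2√(343000 × 4490) = 0.07301 × 78490 = 5730 N·s/m.

5730 N·s/m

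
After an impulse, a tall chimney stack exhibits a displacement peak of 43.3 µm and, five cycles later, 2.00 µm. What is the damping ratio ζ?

0.0974

Logarithmic decrement δ = (1/n)·ln(x₀/x_n) = (1/5)·ln(43.3/2.00) = (1/5)·ln(21.65) = 0.6150.
ζ = δ/√(4π² + δ²) = 0.6150/√(39.48 + 0.378) = 0.6150/6.313 = 0.09741.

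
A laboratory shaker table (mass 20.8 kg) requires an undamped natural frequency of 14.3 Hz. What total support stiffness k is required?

168000 N/m

ω_n = 2πf_n = 2π × 14.3 = 89.85 rad/s.
k = m·ω_n² = 20.8 × 89.85² = 20.8 × 8073 = 167900 N/m.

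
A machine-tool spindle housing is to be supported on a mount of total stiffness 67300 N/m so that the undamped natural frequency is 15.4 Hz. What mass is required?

ω_n = 2πf_n = 2π × 15.4 = 96.76 rad/s.
m = k/ω_n² = 67300/96.76² = 67300/9363 = 7.188 kg.

7.19 kg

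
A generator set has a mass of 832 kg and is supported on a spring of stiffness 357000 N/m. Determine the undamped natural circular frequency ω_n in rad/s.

ω_n = √(k/m) = √(357000/832) = √429.1 = 20.71 rad/s.

20.7 rad/s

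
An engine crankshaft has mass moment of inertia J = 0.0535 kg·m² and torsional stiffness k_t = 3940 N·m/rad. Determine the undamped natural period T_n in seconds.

ω_n = √(k_t/J) = √(3940/0.0535) = √73640 = 271.4 rad/s.
T_n = 2π/ω_n = 6.283/271.4 = 0.02315 s.

0.0232 s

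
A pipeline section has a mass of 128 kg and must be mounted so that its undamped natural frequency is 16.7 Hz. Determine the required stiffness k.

1410000 N/m

ω_n = 2πf_n = 2π × 16.7 = 104.9 rad/s.
k = m·ω_n² = 128 × 104.9² = 128 × 11010 = 1409000 N/m.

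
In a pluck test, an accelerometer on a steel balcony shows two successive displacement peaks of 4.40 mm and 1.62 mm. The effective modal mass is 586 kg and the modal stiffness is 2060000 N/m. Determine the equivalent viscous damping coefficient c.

Logarithmic decrement δ = (1/n)·ln(x₀/x_n) = (1/1)·ln(4.40/1.62) = (1/1)·ln(2.716) = 0.9992.
ζ = δ/√(4π² + δ²) = 0.9992/√(39.48 + 0.998) = 0.9992/6.362 = 0.1571.
c = ζ · 2√(km) = 0.1571 × 2√(2060000 × 586) = 0.1571 × 69490 = 10910 N·s/m.

10900 N·s/m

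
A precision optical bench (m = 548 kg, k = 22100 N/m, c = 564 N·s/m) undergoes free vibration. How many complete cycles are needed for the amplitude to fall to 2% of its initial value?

ζ = c/(2√(km)) = 564/(2√(22100 × 548)) = 564/6960 = 0.08103.
Logarithmic decrement δ = 2πζ/√(1 − ζ²) = 2π × 0.08103/√(1 − 0.00657) = 0.5108.
x_n/x₀ = e^(−nδ) ≤ 0.02; take ln: n ≥ ln(1/0.02)/δ = 3.912/0.5108 = 7.658.
So 8 complete cycles are required.

8 cycles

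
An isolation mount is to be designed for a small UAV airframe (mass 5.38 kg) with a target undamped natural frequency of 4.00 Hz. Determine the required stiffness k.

3400 N/m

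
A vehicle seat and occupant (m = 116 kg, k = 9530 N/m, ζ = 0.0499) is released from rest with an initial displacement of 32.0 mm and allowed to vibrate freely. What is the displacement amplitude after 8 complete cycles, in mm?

Logarithmic decrement δ = 2πζ/√(1 − ζ²) = 2π × 0.04990/√(1 − 0.00249) = 0.3139.
After n cycles, x_n/x₀ = e^(−nδ), so x_8 = 32.0 × e^(−8 × 0.3139) = 32.0 × 0.08116 = 2.597 mm.

2.60 mm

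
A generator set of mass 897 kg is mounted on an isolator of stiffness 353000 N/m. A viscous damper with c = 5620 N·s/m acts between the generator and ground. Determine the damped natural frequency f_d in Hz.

ω_n = √(k/m) = √(353000/897) = 19.84 rad/s.
Critical damping c_c = 2√(k·m) = 2√(353000 × 897) = 35590 N·s/m, so ζ = c/c_c = 5620/35590 = 0.1579.
ω_d = ω_n√(1 − ζ²) = 19.84 × √(1 − 0.0249) = 19.59 rad/s.
f_d = ω_d/(2π) = 3.118 Hz.

3.12 Hz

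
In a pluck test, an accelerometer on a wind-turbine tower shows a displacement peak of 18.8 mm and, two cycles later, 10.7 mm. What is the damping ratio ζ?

0.0448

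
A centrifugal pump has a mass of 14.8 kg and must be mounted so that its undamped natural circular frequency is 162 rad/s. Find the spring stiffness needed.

k = m·ω_n² = 14.8 × 162.0² = 14.8 × 26240 = 388400 N/m.

388000 N/m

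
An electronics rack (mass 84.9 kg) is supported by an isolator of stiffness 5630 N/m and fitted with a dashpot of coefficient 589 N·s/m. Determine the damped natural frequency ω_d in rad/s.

ω_n = √(k/m) = √(5630/84.9) = 8.143 rad/s.
Critical damping c_c = 2√(k·m) = 2√(5630 × 84.9) = 1383 N·s/m, so ζ = c/c_c = 589/1383 = 0.4260.
ω_d = ω_n√(1 − ζ²) = 8.143 × √(1 − 0.181) = 7.368 rad/s.

7.37 rad/s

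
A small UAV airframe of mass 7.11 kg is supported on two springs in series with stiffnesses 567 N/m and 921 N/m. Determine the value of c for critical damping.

99.9 N·s/m

Series springs: 1/k_eq = 1/567 + 1/921 = 0.002849, so k_eq = 350.9 N/m.
c_c = 2√(k_eq·m) = 2√(350.9 × 7.11) = 2 × 49.95 = 99.90 N·s/m.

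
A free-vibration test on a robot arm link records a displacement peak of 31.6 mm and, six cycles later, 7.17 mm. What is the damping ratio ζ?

0.0393

Logarithmic decrement δ = (1/n)·ln(x₀/x_n) = (1/6)·ln(31.6/7.17) = (1/6)·ln(4.407) = 0.2472.
ζ = δ/√(4π² + δ²) = 0.2472/√(39.48 + 0.0611) = 0.2472/6.288 = 0.03931.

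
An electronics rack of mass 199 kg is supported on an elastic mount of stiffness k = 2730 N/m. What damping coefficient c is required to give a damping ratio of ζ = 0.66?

973 N·s/m

c_c = 2√(k·m) = 2√(2730 × 199) = 1474 N·s/m.
c = ζ·c_c = 0.66 × 1474 = 972.9 N·s/m.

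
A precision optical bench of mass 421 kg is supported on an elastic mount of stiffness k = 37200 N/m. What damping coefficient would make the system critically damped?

7910 N·s/m

c_c = 2√(k·m) = 2√(37200 × 421) = 2 × 3957 = 7915 N·s/m.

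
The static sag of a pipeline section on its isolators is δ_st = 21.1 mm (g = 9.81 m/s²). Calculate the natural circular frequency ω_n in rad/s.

21.6 rad/s

ω_n = √(g/δ_st) = √(9.81/0.0211) = √464.9 = 21.56 rad/s.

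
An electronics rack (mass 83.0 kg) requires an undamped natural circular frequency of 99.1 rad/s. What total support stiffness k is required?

815000 N/m

k = m·ω_n² = 83.0 × 99.10² = 83.0 × 9821 = 815100 N/m.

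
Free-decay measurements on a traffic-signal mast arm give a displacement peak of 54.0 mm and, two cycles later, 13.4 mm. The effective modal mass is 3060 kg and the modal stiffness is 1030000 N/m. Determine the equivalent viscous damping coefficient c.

12400 N·s/m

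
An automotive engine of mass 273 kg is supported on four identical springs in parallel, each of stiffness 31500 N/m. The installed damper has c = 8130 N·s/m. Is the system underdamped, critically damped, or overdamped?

Parallel springs add: k_eq = 4 × 31500 = 126000 N/m.
c_c = 2√(k_eq·m) = 11730 N·s/m; ζ = c/c_c = 8130/11730 = 0.693.
Since ζ < 1 the system is underdamped.

underdamped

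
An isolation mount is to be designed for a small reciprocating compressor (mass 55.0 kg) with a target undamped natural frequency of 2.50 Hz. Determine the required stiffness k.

13600 N/m

ω_n = 2πf_n = 2π × 2.50 = 15.71 rad/s.
k = m·ω_n² = 55.0 × 15.71² = 55.0 × 246.7 = 13570 N/m.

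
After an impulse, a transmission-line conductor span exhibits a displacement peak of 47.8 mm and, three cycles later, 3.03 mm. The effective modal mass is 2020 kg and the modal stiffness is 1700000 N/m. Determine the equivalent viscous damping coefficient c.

Logarithmic decrement δ = (1/n)·ln(x₀/x_n) = (1/3)·ln(47.8/3.03) = (1/3)·ln(15.78) = 0.9195.
ζ = δ/√(4π² + δ²) = 0.9195/√(39.48 + 0.845) = 0.9195/6.350 = 0.1448.
c = ζ · 2√(km) = 0.1448 × 2√(1700000 × 2020) = 0.1448 × 117200 = 16970 N·s/m.

17000 N·s/m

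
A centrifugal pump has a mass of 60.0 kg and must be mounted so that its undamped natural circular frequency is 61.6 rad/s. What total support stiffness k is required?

k = m·ω_n² = 60.0 × 61.60² = 60.0 × 3795 = 227700 N/m.

228000 N/m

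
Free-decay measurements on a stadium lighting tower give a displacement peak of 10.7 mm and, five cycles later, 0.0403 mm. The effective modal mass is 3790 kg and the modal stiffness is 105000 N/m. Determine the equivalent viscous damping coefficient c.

6980 N·s/m

Logarithmic decrement δ = (1/n)·ln(x₀/x_n) = (1/5)·ln(10.7/0.0403) = (1/5)·ln(265.5) = 1.116.
ζ = δ/√(4π² + δ²) = 1.116/√(39.48 + 1.25) = 1.116/6.382 = 0.1749.
c = ζ · 2√(km) = 0.1749 × 2√(105000 × 3790) = 0.1749 × 39900 = 6979 N·s/m.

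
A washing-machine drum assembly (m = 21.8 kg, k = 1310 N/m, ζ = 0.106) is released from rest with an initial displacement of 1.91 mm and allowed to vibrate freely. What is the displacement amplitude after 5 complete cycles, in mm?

0.0671 mm

Logarithmic decrement δ = 2πζ/√(1 − ζ²) = 2π × 0.1060/√(1 − 0.0112) = 0.6698.
After n cycles, x_n/x₀ = e^(−nδ), so x_5 = 1.91 × e^(−5 × 0.6698) = 1.91 × 0.03512 = 0.06708 mm.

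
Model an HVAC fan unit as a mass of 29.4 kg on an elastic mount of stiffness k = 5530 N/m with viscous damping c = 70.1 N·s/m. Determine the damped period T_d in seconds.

0.460 s

ω_n = √(k/m) = √(5530/29.4) = 13.71 rad/s.
Critical damping c_c = 2√(k·m) = 2√(5530 × 29.4) = 806.4 N·s/m, so ζ = c/c_c = 70.1/806.4 = 0.08693.
ω_d = ω_n√(1 − ζ²) = 13.71 × √(1 − 0.00756) = 13.66 rad/s.
T_d = 2π/ω_d = 0.4599 s.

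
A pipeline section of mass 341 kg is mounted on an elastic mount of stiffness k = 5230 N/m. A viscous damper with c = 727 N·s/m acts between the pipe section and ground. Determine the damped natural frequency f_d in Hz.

ω_n = √(k/m) = √(5230/341) = 3.916 rad/s.
Critical damping c_c = 2√(k·m) = 2√(5230 × 341) = 2671 N·s/m, so ζ = c/c_c = 727/2671 = 0.2722.
ω_d = ω_n√(1 − ζ²) = 3.916 × √(1 − 0.0741) = 3.768 rad/s.
f_d = ω_d/(2π) = 0.5998 Hz.

0.600 Hz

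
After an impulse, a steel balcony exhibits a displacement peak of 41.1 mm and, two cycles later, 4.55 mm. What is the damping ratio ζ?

Logarithmic decrement δ = (1/n)·ln(x₀/x_n) = (1/2)·ln(41.1/4.55) = (1/2)·ln(9.033) = 1.100.
ζ = δ/√(4π² + δ²) = 1.100/√(39.48 + 1.21) = 1.100/6.379 = 0.1725.

0.173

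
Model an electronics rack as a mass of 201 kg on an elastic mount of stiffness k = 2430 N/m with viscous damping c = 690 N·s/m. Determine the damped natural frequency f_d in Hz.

ω_n = √(k/m) = √(2430/201) = 3.477 rad/s.
Critical damping c_c = 2√(k·m) = 2√(2430 × 201) = 1398 N·s/m, so ζ = c/c_c = 690/1398 = 0.4936.
ω_d = ω_n√(1 − ζ²) = 3.477 × √(1 − 0.244) = 3.024 rad/s.
f_d = ω_d/(2π) = 0.4813 Hz.

0.481 Hz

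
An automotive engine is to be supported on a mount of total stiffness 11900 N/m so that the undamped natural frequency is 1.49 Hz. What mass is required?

ω_n = 2πf_n = 2π × 1.49 = 9.362 rad/s.
m = k/ω_n² = 11900/9.362² = 11900/87.65 = 135.8 kg.

136 kg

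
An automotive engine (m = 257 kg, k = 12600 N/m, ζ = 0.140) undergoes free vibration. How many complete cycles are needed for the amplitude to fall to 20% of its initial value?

2 cycles

Logarithmic decrement δ = 2πζ/√(1 − ζ²) = 2π × 0.1400/√(1 − 0.0196) = 0.8884.
x_n/x₀ = e^(−nδ) ≤ 0.2; take ln: n ≥ ln(1/0.2)/δ = 1.609/0.8884 = 1.812.
So 2 complete cycles are required.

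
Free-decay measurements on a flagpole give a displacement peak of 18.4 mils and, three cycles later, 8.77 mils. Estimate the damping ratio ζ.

0.0393

Logarithmic decrement δ = (1/n)·ln(x₀/x_n) = (1/3)·ln(18.4/8.77) = (1/3)·ln(2.098) = 0.2470.
ζ = δ/√(4π² + δ²) = 0.2470/√(39.48 + 0.0610) = 0.2470/6.288 = 0.03928.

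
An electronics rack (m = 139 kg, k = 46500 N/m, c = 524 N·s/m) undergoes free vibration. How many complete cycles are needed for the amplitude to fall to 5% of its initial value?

ζ = c/(2√(km)) = 524/(2√(46500 × 139)) = 524/5085 = 0.1031.
Logarithmic decrement δ = 2πζ/√(1 − ζ²) = 2π × 0.1031/√(1 − 0.0106) = 0.6510.
x_n/x₀ = e^(−nδ) ≤ 0.05; take ln: n ≥ ln(1/0.05)/δ = 2.996/0.6510 = 4.602.
So 5 complete cycles are required.

5 cycles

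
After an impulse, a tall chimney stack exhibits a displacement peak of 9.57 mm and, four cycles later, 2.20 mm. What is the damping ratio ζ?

Logarithmic decrement δ = (1/n)·ln(x₀/x_n) = (1/4)·ln(9.57/2.20) = (1/4)·ln(4.350) = 0.3675.
ζ = δ/√(4π² + δ²) = 0.3675/√(39.48 + 0.135) = 0.3675/6.294 = 0.05840.

0.0584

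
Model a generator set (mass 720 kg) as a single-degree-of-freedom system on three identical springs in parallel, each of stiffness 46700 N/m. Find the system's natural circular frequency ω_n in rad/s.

13.9 rad/s

Parallel springs add: k_eq = 3 × 46700 = 140100 N/m.
ω_n = √(k_eq/m) = √(140100/720) = √194.6 = 13.95 rad/s.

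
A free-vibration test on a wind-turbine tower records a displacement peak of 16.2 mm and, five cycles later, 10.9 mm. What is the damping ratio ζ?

Logarithmic decrement δ = (1/n)·ln(x₀/x_n) = (1/5)·ln(16.2/10.9) = (1/5)·ln(1.486) = 0.07925.
ζ = δ/√(4π² + δ²) = 0.07925/√(39.48 + 0.00628) = 0.07925/6.284 = 0.01261.

0.0126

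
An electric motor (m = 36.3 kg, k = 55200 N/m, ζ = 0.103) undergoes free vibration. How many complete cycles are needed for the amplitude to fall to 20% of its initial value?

Logarithmic decrement δ = 2πζ/√(1 − ζ²) = 2π × 0.1030/√(1 − 0.0106) = 0.6506.
x_n/x₀ = e^(−nδ) ≤ 0.2; take ln: n ≥ ln(1/0.2)/δ = 1.609/0.6506 = 2.474.
So 3 complete cycles are required.

3 cycles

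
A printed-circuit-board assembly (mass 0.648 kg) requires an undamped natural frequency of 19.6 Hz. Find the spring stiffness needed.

9830 N/m

ω_n = 2πf_n = 2π × 19.6 = 123.2 rad/s.
k = m·ω_n² = 0.648 × 123.2² = 0.648 × 15170 = 9828 N/m.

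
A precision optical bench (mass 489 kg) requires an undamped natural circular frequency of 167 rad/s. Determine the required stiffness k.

k = m·ω_n² = 489 × 167.0² = 489 × 27890 = 13640000 N/m.

13600000 N/m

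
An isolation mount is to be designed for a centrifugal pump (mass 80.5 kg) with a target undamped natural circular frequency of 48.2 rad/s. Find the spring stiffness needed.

k = m·ω_n² = 80.5 × 48.20² = 80.5 × 2323 = 187000 N/m.

187000 N/m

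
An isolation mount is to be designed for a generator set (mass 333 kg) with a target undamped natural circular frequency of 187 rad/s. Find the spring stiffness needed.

k = m·ω_n² = 333 × 187.0² = 333 × 34970 = 11640000 N/m.

11600000 N/m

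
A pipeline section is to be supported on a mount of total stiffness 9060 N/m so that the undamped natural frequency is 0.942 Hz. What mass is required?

ω_n = 2πf_n = 2π × 0.942 = 5.919 rad/s.
m = k/ω_n² = 9060/5.919² = 9060/35.03 = 258.6 kg.

259 kg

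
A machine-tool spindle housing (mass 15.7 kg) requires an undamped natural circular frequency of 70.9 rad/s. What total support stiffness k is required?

78900 N/m

k = m·ω_n² = 15.7 × 70.90² = 15.7 × 5027 = 78920 N/m.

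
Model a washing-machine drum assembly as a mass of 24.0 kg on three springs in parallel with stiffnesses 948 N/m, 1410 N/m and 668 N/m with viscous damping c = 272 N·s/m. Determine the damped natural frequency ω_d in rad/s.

9.69 rad/s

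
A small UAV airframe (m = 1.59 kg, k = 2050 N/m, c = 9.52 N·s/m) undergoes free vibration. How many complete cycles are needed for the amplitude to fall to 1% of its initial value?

ζ = c/(2√(km)) = 9.52/(2√(2050 × 1.59)) = 9.52/114.2 = 0.08337.
Logarithmic decrement δ = 2πζ/√(1 − ζ²) = 2π × 0.08337/√(1 − 0.00695) = 0.5257.
x_n/x₀ = e^(−nδ) ≤ 0.01; take ln: n ≥ ln(1/0.01)/δ = 4.605/0.5257 = 8.760.
So 9 complete cycles are required.

9 cycles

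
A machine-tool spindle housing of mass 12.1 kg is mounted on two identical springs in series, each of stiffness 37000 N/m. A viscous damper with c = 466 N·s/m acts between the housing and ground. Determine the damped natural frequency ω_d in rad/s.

34.0 rad/s

Series springs: 1/k_eq = 2/37000, so k_eq = 37000/2 = 18500 N/m.
ω_n = √(k_eq/m) = √(18500/12.1) = 39.10 rad/s.
Critical damping c_c = 2√(k_eq·m) = 2√(18500 × 12.1) = 946.3 N·s/m, so ζ = c/c_c = 466/946.3 = 0.4925.
ω_d = ω_n√(1 − ζ²) = 39.10 × √(1 − 0.243) = 34.03 rad/s.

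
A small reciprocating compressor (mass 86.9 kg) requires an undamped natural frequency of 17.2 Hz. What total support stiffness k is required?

1010000 N/m

ω_n = 2πf_n = 2π × 17.2 = 108.1 rad/s.
k = m·ω_n² = 86.9 × 108.1² = 86.9 × 11680 = 1015000 N/m.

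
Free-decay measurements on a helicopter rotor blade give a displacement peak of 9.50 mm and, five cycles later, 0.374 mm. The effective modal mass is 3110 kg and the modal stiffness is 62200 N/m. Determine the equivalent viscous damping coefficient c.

2850 N·s/m

Logarithmic decrement δ = (1/n)·ln(x₀/x_n) = (1/5)·ln(9.50/0.374) = (1/5)·ln(25.40) = 0.6470.
ζ = δ/√(4π² + δ²) = 0.6470/√(39.48 + 0.419) = 0.6470/6.316 = 0.1024.
c = ζ · 2√(km) = 0.1024 × 2√(62200 × 3110) = 0.1024 × 27820 = 2849 N·s/m.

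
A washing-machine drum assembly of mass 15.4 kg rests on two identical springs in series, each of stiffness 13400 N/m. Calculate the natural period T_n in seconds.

0.301 s

Series springs: 1/k_eq = 2/13400, so k_eq = 13400/2 = 6700 N/m.
ω_n = √(k_eq/m) = √(6700/15.4) = √435.1 = 20.86 rad/s.
T_n = 2π/ω_n = 6.283/20.86 = 0.3012 s.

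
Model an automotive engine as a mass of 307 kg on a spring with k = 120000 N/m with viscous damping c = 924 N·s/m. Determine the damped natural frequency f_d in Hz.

ω_n = √(k/m) = √(120000/307) = 19.77 rad/s.
Critical damping c_c = 2√(k·m) = 2√(120000 × 307) = 12140 N·s/m, so ζ = c/c_c = 924/12140 = 0.07612.
ω_d = ω_n√(1 − ζ²) = 19.77 × √(1 − 0.00579) = 19.71 rad/s.
f_d = ω_d/(2π) = 3.137 Hz.

3.14 Hz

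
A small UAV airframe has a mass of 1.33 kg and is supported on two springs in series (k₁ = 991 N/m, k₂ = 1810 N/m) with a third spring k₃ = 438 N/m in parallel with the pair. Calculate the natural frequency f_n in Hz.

4.53 Hz

Series pair: k_s = k₁k₂/(k₁+k₂) = (991)(1810)/(991 + 1810) = 640.4 N/m. In parallel with k₃: k_eq = 640.4 + 438 = 1078 N/m.
ω_n = √(k_eq/m) = √(1078/1.33) = √810.8 = 28.47 rad/s.
f_n = ω_n/(2π) = 28.47/6.283 = 4.532 Hz.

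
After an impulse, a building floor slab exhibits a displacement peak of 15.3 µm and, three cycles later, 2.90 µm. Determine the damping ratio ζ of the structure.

Logarithmic decrement δ = (1/n)·ln(x₀/x_n) = (1/3)·ln(15.3/2.90) = (1/3)·ln(5.276) = 0.5544.
ζ = δ/√(4π² + δ²) = 0.5544/√(39.48 + 0.307) = 0.5544/6.308 = 0.08789.

0.0879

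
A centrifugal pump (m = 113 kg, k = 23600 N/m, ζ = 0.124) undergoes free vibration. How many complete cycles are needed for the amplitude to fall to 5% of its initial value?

Logarithmic decrement δ = 2πζ/√(1 − ζ²) = 2π × 0.1240/√(1 − 0.0154) = 0.7852.
x_n/x₀ = e^(−nδ) ≤ 0.05; take ln: n ≥ ln(1/0.05)/δ = 2.996/0.7852 = 3.815.
So 4 complete cycles are required.

4 cycles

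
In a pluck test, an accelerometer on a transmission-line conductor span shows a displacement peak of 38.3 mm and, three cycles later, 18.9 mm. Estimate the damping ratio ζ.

Logarithmic decrement δ = (1/n)·ln(x₀/x_n) = (1/3)·ln(38.3/18.9) = (1/3)·ln(2.026) = 0.2354.
ζ = δ/√(4π² + δ²) = 0.2354/√(39.48 + 0.0554) = 0.2354/6.288 = 0.03744.

0.0374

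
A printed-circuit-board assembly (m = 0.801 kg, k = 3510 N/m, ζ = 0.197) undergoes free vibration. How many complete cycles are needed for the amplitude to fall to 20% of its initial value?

Logarithmic decrement δ = 2πζ/√(1 − ζ²) = 2π × 0.1970/√(1 − 0.0388) = 1.263.
x_n/x₀ = e^(−nδ) ≤ 0.2; take ln: n ≥ ln(1/0.2)/δ = 1.609/1.263 = 1.275.
So 2 complete cycles are required.

2 cycles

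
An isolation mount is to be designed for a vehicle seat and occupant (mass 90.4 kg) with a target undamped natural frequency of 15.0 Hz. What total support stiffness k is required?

803000 N/m

ω_n = 2πf_n = 2π × 15.0 = 94.25 rad/s.
k = m·ω_n² = 90.4 × 94.25² = 90.4 × 8883 = 803000 N/m.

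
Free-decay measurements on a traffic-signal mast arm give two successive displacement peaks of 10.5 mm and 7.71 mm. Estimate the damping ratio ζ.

0.0491

Logarithmic decrement δ = (1/n)·ln(x₀/x_n) = (1/1)·ln(10.5/7.71) = (1/1)·ln(1.362) = 0.3089.
ζ = δ/√(4π² + δ²) = 0.3089/√(39.48 + 0.0954) = 0.3089/6.291 = 0.04910.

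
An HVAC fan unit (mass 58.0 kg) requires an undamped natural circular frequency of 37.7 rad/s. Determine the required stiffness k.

k = m·ω_n² = 58.0 × 37.70² = 58.0 × 1421 = 82430 N/m.

82400 N/m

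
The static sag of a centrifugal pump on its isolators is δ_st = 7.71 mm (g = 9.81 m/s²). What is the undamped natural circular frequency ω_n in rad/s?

35.7 rad/s

ω_n = √(g/δ_st) = √(9.81/0.00771) = √1272 = 35.67 rad/s.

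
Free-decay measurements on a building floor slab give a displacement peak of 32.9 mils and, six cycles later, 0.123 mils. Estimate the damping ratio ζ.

Logarithmic decrement δ = (1/n)·ln(x₀/x_n) = (1/6)·ln(32.9/0.123) = (1/6)·ln(267.5) = 0.9315.
ζ = δ/√(4π² + δ²) = 0.9315/√(39.48 + 0.868) = 0.9315/6.352 = 0.1467.

0.147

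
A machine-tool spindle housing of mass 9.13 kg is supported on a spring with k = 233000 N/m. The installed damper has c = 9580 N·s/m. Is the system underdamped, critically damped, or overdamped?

c_c = 2√(k·m) = 2917 N·s/m; ζ = c/c_c = 9580/2917 = 3.28.
Since ζ > 1 the system is overdamped.

overdamped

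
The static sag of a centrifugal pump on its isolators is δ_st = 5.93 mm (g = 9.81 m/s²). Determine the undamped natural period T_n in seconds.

ω_n = √(g/δ_st) = √(9.81/0.00593) = √1654 = 40.67 rad/s.
T_n = 2π/ω_n = 6.283/40.67 = 0.1545 s.

0.154 s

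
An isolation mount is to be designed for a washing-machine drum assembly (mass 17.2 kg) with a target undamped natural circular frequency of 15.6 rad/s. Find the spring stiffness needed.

k = m·ω_n² = 17.2 × 15.60² = 17.2 × 243.4 = 4186 N/m.

4190 N/m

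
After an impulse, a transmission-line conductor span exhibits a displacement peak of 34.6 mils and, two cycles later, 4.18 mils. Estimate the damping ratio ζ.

0.166

Logarithmic decrement δ = (1/n)·ln(x₀/x_n) = (1/2)·ln(34.6/4.18) = (1/2)·ln(8.278) = 1.057.
ζ = δ/√(4π² + δ²) = 1.057/√(39.48 + 1.12) = 1.057/6.371 = 0.1659.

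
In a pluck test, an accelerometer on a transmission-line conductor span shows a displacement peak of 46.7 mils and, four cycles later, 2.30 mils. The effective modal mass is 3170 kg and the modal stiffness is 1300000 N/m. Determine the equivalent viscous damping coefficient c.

Logarithmic decrement δ = (1/n)·ln(x₀/x_n) = (1/4)·ln(46.7/2.30) = (1/4)·ln(20.30) = 0.7527.
ζ = δ/√(4π² + δ²) = 0.7527/√(39.48 + 0.567) = 0.7527/6.328 = 0.1189.
c = ζ · 2√(km) = 0.1189 × 2√(1300000 × 3170) = 0.1189 × 128400 = 15270 N·s/m.

15300 N·s/m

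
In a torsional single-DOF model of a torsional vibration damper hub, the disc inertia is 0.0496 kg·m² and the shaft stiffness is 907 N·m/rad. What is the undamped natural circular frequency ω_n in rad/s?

135 rad/s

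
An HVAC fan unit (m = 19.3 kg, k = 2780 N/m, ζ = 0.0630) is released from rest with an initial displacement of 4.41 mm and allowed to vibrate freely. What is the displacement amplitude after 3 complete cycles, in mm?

1.34 mm

Logarithmic decrement δ = 2πζ/√(1 − ζ²) = 2π × 0.06300/√(1 − 0.00397) = 0.3966.
After n cycles, x_n/x₀ = e^(−nδ), so x_3 = 4.41 × e^(−3 × 0.3966) = 4.41 × 0.3043 = 1.342 mm.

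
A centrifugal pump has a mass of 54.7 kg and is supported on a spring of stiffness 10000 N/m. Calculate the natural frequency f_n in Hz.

ω_n = √(k/m) = √(10000/54.7) = √182.8 = 13.52 rad/s.
f_n = ω_n/(2π) = 13.52/6.283 = 2.152 Hz.

2.15 Hz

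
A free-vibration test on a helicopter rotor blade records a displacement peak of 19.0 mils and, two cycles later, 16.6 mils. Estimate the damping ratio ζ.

Logarithmic decrement δ = (1/n)·ln(x₀/x_n) = (1/2)·ln(19.0/16.6) = (1/2)·ln(1.145) = 0.06752.
ζ = δ/√(4π² + δ²) = 0.06752/√(39.48 + 0.00456) = 0.06752/6.284 = 0.01075.

0.0107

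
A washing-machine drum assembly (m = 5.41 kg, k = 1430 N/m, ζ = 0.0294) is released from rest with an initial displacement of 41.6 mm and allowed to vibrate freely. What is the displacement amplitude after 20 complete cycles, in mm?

Logarithmic decrement δ = 2πζ/√(1 − ζ²) = 2π × 0.02940/√(1 − 0.000864) = 0.1848.
After n cycles, x_n/x₀ = e^(−nδ), so x_20 = 41.6 × e^(−20 × 0.1848) = 41.6 × 0.02482 = 1.033 mm.

1.03 mm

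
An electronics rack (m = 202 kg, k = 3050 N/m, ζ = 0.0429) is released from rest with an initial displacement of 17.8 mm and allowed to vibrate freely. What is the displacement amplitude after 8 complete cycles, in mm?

2.06 mm

Logarithmic decrement δ = 2πζ/√(1 − ζ²) = 2π × 0.04290/√(1 − 0.00184) = 0.2698.
After n cycles, x_n/x₀ = e^(−nδ), so x_8 = 17.8 × e^(−8 × 0.2698) = 17.8 × 0.1155 = 2.056 mm.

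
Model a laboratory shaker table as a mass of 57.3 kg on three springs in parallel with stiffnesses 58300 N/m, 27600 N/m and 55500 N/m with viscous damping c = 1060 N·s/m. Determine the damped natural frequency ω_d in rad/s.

48.8 rad/s

Parallel springs add: k_eq = 58300 + 27600 + 55500 = 141400 N/m.
ω_n = √(k_eq/m) = √(141400/57.3) = 49.68 rad/s.
Critical damping c_c = 2√(k_eq·m) = 2√(141400 × 57.3) = 5693 N·s/m, so ζ = c/c_c = 1060/5693 = 0.1862.
ω_d = ω_n√(1 − ζ²) = 49.68 × √(1 − 0.0347) = 48.81 rad/s.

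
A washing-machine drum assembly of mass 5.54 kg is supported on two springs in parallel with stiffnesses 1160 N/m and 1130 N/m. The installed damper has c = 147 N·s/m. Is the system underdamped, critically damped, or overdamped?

underdamped

Parallel springs add: k_eq = 1160 + 1130 = 2290 N/m.
c_c = 2√(k_eq·m) = 225.3 N·s/m; ζ = c/c_c = 147/225.3 = 0.653.
Since ζ < 1 the system is underdamped.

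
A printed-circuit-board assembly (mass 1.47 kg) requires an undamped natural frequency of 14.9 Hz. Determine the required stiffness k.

12900 N/m

ω_n = 2πf_n = 2π × 14.9 = 93.62 rad/s.
k = m·ω_n² = 1.47 × 93.62² = 1.47 × 8765 = 12880 N/m.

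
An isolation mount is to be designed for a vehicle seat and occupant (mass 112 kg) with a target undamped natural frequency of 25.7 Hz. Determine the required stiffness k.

2920000 N/m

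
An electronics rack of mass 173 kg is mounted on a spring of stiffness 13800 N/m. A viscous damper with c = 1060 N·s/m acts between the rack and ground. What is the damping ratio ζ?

ω_n = √(k/m) = √(13800/173) = 8.931 rad/s.
Critical damping c_c = 2√(k·m) = 2√(13800 × 173) = 3090 N·s/m, so ζ = c/c_c = 1060/3090 = 0.3430.

0.343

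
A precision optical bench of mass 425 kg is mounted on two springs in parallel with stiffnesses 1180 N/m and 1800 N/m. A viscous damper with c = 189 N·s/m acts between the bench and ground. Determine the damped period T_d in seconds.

2.38 s

Parallel springs add: k_eq = 1180 + 1800 = 2980 N/m.
ω_n = √(k_eq/m) = √(2980/425) = 2.648 rad/s.
Critical damping c_c = 2√(k_eq·m) = 2√(2980 × 425) = 2251 N·s/m, so ζ = c/c_c = 189/2251 = 0.08397.
ω_d = ω_n√(1 − ζ²) = 2.648 × √(1 − 0.00705) = 2.639 rad/s.
T_d = 2π/ω_d = 2.381 s.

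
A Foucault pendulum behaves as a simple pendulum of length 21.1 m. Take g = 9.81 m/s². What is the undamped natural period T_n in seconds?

9.21 s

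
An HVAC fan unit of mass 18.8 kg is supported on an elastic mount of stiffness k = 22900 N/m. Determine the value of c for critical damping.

c_c = 2√(k·m) = 2√(22900 × 18.8) = 2 × 656.1 = 1312 N·s/m.

1310 N·s/m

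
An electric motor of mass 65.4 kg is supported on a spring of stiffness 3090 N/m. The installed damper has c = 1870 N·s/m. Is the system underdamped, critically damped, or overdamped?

overdamped

c_c = 2√(k·m) = 899.1 N·s/m; ζ = c/c_c = 1870/899.1 = 2.08.
Since ζ > 1 the system is overdamped.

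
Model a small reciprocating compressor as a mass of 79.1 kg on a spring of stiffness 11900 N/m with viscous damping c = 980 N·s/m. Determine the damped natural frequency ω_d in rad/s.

ω_n = √(k/m) = √(11900/79.1) = 12.27 rad/s.
Critical damping c_c = 2√(k·m) = 2√(11900 × 79.1) = 1940 N·s/m, so ζ = c/c_c = 980/1940 = 0.5050.
ω_d = ω_n√(1 − ζ²) = 12.27 × √(1 − 0.255) = 10.59 rad/s.

10.6 rad/s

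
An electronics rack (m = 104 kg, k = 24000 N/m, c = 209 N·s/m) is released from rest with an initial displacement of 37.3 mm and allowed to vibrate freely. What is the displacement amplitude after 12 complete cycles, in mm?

ζ = c/(2√(km)) = 209/(2√(24000 × 104)) = 209/3160 = 0.06614.
Logarithmic decrement δ = 2πζ/√(1 − ζ²) = 2π × 0.06614/√(1 − 0.00438) = 0.4165.
After n cycles, x_n/x₀ = e^(−nδ), so x_12 = 37.3 × e^(−12 × 0.4165) = 37.3 × 0.006751 = 0.2518 mm.

0.252 mm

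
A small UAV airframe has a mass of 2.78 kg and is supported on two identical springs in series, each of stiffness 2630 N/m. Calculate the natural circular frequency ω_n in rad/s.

21.7 rad/s

Series springs: 1/k_eq = 2/2630, so k_eq = 2630/2 = 1315 N/m.
ω_n = √(k_eq/m) = √(1315/2.78) = √473.0 = 21.75 rad/s.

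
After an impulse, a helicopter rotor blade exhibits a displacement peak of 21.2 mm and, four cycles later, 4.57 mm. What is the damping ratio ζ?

0.0609

Logarithmic decrement δ = (1/n)·ln(x₀/x_n) = (1/4)·ln(21.2/4.57) = (1/4)·ln(4.639) = 0.3836.
ζ = δ/√(4π² + δ²) = 0.3836/√(39.48 + 0.147) = 0.3836/6.295 = 0.06094.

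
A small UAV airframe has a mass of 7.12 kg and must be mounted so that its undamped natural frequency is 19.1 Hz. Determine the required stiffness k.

ω_n = 2πf_n = 2π × 19.1 = 120.0 rad/s.
k = m·ω_n² = 7.12 × 120.0² = 7.12 × 14400 = 102500 N/m.

103000 N/m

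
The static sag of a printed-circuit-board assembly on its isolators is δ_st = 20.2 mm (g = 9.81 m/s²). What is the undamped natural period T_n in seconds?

0.285 s

ω_n = √(g/δ_st) = √(9.81/0.0202) = √485.6 = 22.04 rad/s.
T_n = 2π/ω_n = 6.283/22.04 = 0.2851 s.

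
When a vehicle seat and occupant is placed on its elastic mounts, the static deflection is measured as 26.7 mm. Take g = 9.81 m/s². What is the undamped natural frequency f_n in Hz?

3.05 Hz

ω_n = √(g/δ_st) = √(9.81/0.0267) = √367.4 = 19.17 rad/s.
f_n = ω_n/(2π) = 19.17/6.283 = 3.051 Hz.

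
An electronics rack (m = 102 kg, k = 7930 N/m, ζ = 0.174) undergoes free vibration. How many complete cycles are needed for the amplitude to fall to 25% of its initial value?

Logarithmic decrement δ = 2πζ/√(1 − ζ²) = 2π × 0.1740/√(1 − 0.0303) = 1.110.
x_n/x₀ = e^(−nδ) ≤ 0.25; take ln: n ≥ ln(1/0.25)/δ = 1.386/1.110 = 1.249.
So 2 complete cycles are required.

2 cycles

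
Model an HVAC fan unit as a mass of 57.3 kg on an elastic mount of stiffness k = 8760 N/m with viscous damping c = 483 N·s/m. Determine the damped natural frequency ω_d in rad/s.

ω_n = √(k/m) = √(8760/57.3) = 12.36 rad/s.
Critical damping c_c = 2√(k·m) = 2√(8760 × 57.3) = 1417 N·s/m, so ζ = c/c_c = 483/1417 = 0.3409.
ω_d = ω_n√(1 − ζ²) = 12.36 × √(1 − 0.116) = 11.62 rad/s.

11.6 rad/s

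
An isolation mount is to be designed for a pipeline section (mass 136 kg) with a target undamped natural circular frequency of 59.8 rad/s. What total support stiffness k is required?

486000 N/m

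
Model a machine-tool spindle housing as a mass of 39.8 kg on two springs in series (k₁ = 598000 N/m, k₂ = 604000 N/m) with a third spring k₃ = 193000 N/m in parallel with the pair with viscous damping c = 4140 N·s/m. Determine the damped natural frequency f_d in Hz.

15.7 Hz

Series pair: k_s = k₁k₂/(k₁+k₂) = (598000)(604000)/(598000 + 604000) = 300500 N/m. In parallel with k₃: k_eq = 300500 + 193000 = 493500 N/m.
ω_n = √(k_eq/m) = √(493500/39.8) = 111.4 rad/s.
Critical damping c_c = 2√(k_eq·m) = 2√(493500 × 39.8) = 8864 N·s/m, so ζ = c/c_c = 4140/8864 = 0.4671.
ω_d = ω_n√(1 − ζ²) = 111.4 × √(1 − 0.218) = 98.46 rad/s.
f_d = ω_d/(2π) = 15.67 Hz.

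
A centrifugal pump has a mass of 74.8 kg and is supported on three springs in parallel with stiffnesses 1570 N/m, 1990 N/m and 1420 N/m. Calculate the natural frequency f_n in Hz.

Parallel springs add: k_eq = 1570 + 1990 + 1420 = 4980 N/m.
ω_n = √(k_eq/m) = √(4980/74.8) = √66.58 = 8.160 rad/s.
f_n = ω_n/(2π) = 8.160/6.283 = 1.299 Hz.

1.30 Hz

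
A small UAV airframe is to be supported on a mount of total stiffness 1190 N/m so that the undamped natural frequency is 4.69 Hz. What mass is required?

ω_n = 2πf_n = 2π × 4.69 = 29.47 rad/s.
m = k/ω_n² = 1190/29.47² = 1190/868.4 = 1.370 kg.

1.37 kg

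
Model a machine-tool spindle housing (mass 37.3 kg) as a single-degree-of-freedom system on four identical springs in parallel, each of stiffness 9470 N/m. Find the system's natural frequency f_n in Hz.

Parallel springs add: k_eq = 4 × 9470 = 37880 N/m.
ω_n = √(k_eq/m) = √(37880/37.3) = √1016 = 31.87 rad/s.
f_n = ω_n/(2π) = 31.87/6.283 = 5.072 Hz.

5.07 Hz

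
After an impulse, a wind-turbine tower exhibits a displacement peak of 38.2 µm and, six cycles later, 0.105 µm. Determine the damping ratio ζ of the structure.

0.155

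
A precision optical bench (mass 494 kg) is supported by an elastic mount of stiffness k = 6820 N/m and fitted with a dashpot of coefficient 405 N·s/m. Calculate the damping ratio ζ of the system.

ω_n = √(k/m) = √(6820/494) = 3.716 rad/s.
Critical damping c_c = 2√(k·m) = 2√(6820 × 494) = 3671 N·s/m, so ζ = c/c_c = 405/3671 = 0.1103.

0.110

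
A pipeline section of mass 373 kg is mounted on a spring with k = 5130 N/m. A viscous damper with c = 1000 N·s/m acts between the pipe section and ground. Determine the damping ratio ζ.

0.361

ω_n = √(k/m) = √(5130/373) = 3.709 rad/s.
Critical damping c_c = 2√(k·m) = 2√(5130 × 373) = 2767 N·s/m, so ζ = c/c_c = 1000/2767 = 0.3615.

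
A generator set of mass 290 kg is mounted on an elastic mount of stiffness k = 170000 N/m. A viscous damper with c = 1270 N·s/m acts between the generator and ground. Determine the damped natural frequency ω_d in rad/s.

24.1 rad/s

ω_n = √(k/m) = √(170000/290) = 24.21 rad/s.
Critical damping c_c = 2√(k·m) = 2√(170000 × 290) = 14040 N·s/m, so ζ = c/c_c = 1270/14040 = 0.09044.
ω_d = ω_n√(1 − ζ²) = 24.21 × √(1 − 0.00818) = 24.11 rad/s.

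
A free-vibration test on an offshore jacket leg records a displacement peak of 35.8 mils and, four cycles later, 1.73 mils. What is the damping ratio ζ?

Logarithmic decrement δ = (1/n)·ln(x₀/x_n) = (1/4)·ln(35.8/1.73) = (1/4)·ln(20.69) = 0.7575.
ζ = δ/√(4π² + δ²) = 0.7575/√(39.48 + 0.574) = 0.7575/6.329 = 0.1197.

0.120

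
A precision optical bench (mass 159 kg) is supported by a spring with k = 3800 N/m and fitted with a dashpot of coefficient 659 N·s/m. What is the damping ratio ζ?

ω_n = √(k/m) = √(3800/159) = 4.889 rad/s.
Critical damping c_c = 2√(k·m) = 2√(3800 × 159) = 1555 N·s/m, so ζ = c/c_c = 659/1555 = 0.4239.

0.424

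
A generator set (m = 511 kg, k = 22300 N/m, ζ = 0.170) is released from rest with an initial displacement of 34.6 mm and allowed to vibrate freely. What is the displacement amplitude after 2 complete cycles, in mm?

Logarithmic decrement δ = 2πζ/√(1 − ζ²) = 2π × 0.1700/√(1 − 0.0289) = 1.084.
After n cycles, x_n/x₀ = e^(−nδ), so x_2 = 34.6 × e^(−2 × 1.084) = 34.6 × 0.1144 = 3.959 mm.

3.96 mm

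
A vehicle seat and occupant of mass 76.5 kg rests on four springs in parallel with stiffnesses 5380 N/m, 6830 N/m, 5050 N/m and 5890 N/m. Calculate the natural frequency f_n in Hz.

Parallel springs add: k_eq = 5380 + 6830 + 5050 + 5890 = 23150 N/m.
ω_n = √(k_eq/m) = √(23150/76.5) = √302.6 = 17.40 rad/s.
f_n = ω_n/(2π) = 17.40/6.283 = 2.769 Hz.

2.77 Hz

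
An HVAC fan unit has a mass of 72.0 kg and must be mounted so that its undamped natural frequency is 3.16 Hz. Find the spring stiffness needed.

ω_n = 2πf_n = 2π × 3.16 = 19.85 rad/s.
k = m·ω_n² = 72.0 × 19.85² = 72.0 × 394.2 = 28380 N/m.

28400 N/m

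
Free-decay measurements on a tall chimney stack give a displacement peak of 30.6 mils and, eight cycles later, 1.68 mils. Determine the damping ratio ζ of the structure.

0.0576

Logarithmic decrement δ = (1/n)·ln(x₀/x_n) = (1/8)·ln(30.6/1.68) = (1/8)·ln(18.21) = 0.3628.
ζ = δ/√(4π² + δ²) = 0.3628/√(39.48 + 0.132) = 0.3628/6.294 = 0.05764.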